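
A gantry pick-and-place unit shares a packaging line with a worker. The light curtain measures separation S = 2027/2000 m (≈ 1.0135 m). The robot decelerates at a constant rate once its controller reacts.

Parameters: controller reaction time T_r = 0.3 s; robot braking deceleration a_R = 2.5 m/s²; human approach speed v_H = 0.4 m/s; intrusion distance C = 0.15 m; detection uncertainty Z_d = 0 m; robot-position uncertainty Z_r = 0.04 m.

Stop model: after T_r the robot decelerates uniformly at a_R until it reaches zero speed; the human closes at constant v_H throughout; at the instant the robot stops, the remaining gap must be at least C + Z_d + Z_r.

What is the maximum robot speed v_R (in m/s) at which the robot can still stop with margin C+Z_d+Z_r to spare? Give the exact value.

collect terms ⇒ (1/5)·v_R² + (23/50)·v_R + (-1407/2000) = 0
  disc = (23/50)² − 4·(1/5)·(-1407/2000) = 484/625 ; √disc = 22/25
  v_R = (−(23/50) + 22/25) / (2·(1/5)) = 21/20 m/s
check:
stop time T_s = (21/20)/(5/2) = 0.4200 s
reaction-phase robot travel = 1.0500·0.3000 = 0.3150 m
braking distance = 1.0500²/(2·2.5000) = 0.2205 m
human over T_r+T_s: 0.4000·(0.3000+0.4200) = 0.2880 m
margins: 0.1500+0.0000+0.0400 = 0.1900 m
sum ≈ 0.3150+0.2205+0.2880+0.1900 ≈ 1.0135 m = S ✓

v_R_max = 21/20 m/s = 1.0500 m/s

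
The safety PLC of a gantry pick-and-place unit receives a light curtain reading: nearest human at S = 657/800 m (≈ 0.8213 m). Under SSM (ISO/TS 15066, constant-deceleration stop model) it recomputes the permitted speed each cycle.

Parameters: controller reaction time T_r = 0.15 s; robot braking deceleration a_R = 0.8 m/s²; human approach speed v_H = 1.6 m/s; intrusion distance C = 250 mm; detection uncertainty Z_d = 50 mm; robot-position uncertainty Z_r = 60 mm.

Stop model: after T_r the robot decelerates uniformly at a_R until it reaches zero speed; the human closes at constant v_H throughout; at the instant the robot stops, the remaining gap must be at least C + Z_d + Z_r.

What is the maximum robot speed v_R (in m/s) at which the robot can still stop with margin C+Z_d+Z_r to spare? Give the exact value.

at the boundary: (5/8)·v² + (43/20)·v + (-177/800) = 0
  disc = (43/20)² − 4·(5/8)·(-177/800) = 8281/1600 ; √disc = 91/40
  v_R = (−(43/20) + 91/40) / (2·(5/8)) = 1/10 m/s
check:
T_s = v_R/a_R = (1/10)/(4/5) = 0.1250 s
robot covers v_R·T_r = 0.1000·0.1500 = 0.0150 m before braking
robot under decel: 0.1000²/(2·0.8000) = 0.0063 m
human closes 1.6000·0.2750 = 0.4400 m
C+Z_d+Z_r = 0.2500+0.0500+0.0600 = 0.3600 m
sum ≈ 0.0150+0.0063+0.4400+0.3600 ≈ 0.8213 m = S ✓

v_R_max = 1/10 m/s = 0.1000 m/s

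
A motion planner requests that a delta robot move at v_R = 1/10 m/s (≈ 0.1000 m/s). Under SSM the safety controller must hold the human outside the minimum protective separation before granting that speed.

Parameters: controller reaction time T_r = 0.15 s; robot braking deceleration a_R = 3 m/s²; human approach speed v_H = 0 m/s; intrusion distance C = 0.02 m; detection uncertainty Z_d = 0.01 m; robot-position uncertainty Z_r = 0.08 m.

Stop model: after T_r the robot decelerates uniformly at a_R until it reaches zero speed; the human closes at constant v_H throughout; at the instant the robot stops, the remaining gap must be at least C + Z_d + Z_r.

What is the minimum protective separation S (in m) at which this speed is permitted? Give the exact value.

S_min = 19/150 m = 0.1267 m

braking lasts T_s = (1/10)/3 = 0.0333 s
robot in T_r: 0.1000·0.1500 = 0.0150 m
braking distance = 0.1000²/(2·3.0000) = 0.0017 m
person approaches 0.0000·(0.1500+0.0333) = 0.0000 m
margins: 0.0200+0.0100+0.0800 = 0.1100 m
S_min ≈ 0.0150+0.0017+0.0000+0.1100  ⇒  S_min = 19/150 m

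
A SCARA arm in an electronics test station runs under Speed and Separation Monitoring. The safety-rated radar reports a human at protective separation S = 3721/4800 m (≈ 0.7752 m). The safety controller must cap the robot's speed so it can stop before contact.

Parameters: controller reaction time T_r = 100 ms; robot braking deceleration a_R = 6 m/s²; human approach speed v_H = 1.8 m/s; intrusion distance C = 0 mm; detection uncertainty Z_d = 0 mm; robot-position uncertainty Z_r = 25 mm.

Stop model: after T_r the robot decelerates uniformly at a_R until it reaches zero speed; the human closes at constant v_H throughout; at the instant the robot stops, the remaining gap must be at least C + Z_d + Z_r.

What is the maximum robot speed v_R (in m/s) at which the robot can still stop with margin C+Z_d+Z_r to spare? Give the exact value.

at the boundary: (1/12)·v² + (2/5)·v + (-2737/4800) = 0
  disc = (2/5)² − 4·(1/12)·(-2737/4800) = 5041/14400 ; √disc = 71/120
  v_R = (−(2/5) + 71/120) / (2·(1/12)) = 23/20 m/s
check:
T_s = v_R/a_R = (23/20)/6 = 0.1917 s
robot in T_r: 1.1500·0.1000 = 0.1150 m
robot under decel: 1.1500²/(2·6.0000) = 0.1102 m
person approaches 1.8000·(0.1000+0.1917) = 0.5250 m
residual clearance needed = 0.0000+0.0000+0.0250 = 0.0250 m
sum ≈ 0.1150+0.1102+0.5250+0.0250 ≈ 0.7752 m = S ✓

v_R_max = 23/20 m/s = 1.1500 m/s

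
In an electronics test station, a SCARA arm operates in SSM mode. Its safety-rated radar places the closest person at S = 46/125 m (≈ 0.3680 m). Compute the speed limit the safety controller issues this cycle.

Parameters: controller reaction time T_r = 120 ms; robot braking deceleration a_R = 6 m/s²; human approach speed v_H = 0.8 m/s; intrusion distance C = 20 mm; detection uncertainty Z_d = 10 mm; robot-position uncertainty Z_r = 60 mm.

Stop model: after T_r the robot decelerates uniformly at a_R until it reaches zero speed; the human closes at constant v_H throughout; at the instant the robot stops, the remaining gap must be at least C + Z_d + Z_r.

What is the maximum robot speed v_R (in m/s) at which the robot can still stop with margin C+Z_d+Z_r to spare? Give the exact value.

v_R_max = 3/5 m/s = 0.6000 m/s

quadratic (1/12)·v² + (19/75)·v + (-91/500) = 0
  disc = (19/75)² − 4·(1/12)·(-91/500) = 2809/22500 ; √disc = 53/150
  v_R = (−(19/75) + 53/150) / (2·(1/12)) = 3/5 m/s
check:
stop time T_s = (3/5)/6 = 0.1000 s
robot covers v_R·T_r = 0.6000·0.1200 = 0.0720 m before braking
braking distance = 0.6000²/(2·6.0000) = 0.0300 m
human over T_r+T_s: 0.8000·(0.1200+0.1000) = 0.1760 m
residual clearance needed = 0.0200+0.0100+0.0600 = 0.0900 m
sum ≈ 0.0720+0.0300+0.1760+0.0900 ≈ 0.3680 m = S ✓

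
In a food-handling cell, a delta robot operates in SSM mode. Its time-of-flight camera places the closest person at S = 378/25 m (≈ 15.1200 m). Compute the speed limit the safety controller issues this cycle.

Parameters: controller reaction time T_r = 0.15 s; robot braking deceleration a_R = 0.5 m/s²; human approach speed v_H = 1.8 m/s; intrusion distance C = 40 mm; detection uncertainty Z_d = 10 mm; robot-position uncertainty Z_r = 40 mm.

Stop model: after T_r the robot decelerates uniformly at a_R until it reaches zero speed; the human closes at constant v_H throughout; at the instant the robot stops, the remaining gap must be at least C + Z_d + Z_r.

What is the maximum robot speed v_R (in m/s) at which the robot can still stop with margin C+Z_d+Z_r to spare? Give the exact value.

v_R_max = 12/5 m/s = 2.4000 m/s

collect terms ⇒ (1)·v_R² + (15/4)·v_R + (-369/25) = 0
  disc = (15/4)² − 4·(1)·(-369/25) = 29241/400 ; √disc = 171/20
  v_R = (−(15/4) + 171/20) / (2·(1)) = 12/5 m/s
check:
braking lasts T_s = (12/5)/(1/2) = 4.8000 s
robot covers v_R·T_r = 2.4000·0.1500 = 0.3600 m before braking
braking distance = 2.4000²/(2·0.5000) = 5.7600 m
human over T_r+T_s: 1.8000·(0.1500+4.8000) = 8.9100 m
C+Z_d+Z_r = 0.0400+0.0100+0.0400 = 0.0900 m
sum ≈ 0.3600+5.7600+8.9100+0.0900 ≈ 15.1200 m = S ✓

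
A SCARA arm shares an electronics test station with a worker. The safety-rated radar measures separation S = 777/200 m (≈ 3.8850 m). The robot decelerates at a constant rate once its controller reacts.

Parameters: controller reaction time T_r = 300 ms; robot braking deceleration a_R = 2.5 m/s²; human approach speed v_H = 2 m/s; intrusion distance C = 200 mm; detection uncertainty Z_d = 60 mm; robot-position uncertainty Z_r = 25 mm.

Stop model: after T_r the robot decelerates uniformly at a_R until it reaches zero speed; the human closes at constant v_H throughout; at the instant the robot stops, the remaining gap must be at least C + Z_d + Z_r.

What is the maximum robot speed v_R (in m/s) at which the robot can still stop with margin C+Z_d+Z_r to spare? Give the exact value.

v_R_max = 2 m/s = 2.0000 m/s

at the boundary: (1/5)·v² + (11/10)·v + (-3) = 0
  disc = (11/10)² − 4·(1/5)·(-3) = 361/100 ; √disc = 19/10
  v_R = (−(11/10) + 19/10) / (2·(1/5)) = 2 m/s
check:
stop time T_s = 2/(5/2) = 0.8000 s
robot covers v_R·T_r = 2.0000·0.3000 = 0.6000 m before braking
robot under decel: 2.0000²/(2·2.5000) = 0.8000 m
human over T_r+T_s: 2.0000·(0.3000+0.8000) = 2.2000 m
C+Z_d+Z_r = 0.2000+0.0600+0.0250 = 0.2850 m
sum ≈ 0.6000+0.8000+2.2000+0.2850 ≈ 3.8850 m = S ✓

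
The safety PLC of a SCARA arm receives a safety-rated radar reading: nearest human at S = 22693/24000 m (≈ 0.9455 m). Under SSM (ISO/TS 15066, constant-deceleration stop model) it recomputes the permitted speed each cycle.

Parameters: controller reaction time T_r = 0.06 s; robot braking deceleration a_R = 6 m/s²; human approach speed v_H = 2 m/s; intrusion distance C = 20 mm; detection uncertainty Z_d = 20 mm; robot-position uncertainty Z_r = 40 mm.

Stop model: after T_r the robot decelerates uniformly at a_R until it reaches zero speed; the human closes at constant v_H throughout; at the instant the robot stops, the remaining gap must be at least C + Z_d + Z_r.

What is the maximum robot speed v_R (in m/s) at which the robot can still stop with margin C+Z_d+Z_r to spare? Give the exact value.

at the boundary: (1/12)·v² + (59/150)·v + (-17893/24000) = 0
  disc = (59/150)² − 4·(1/12)·(-17893/24000) = 16129/40000 ; √disc = 127/200
  v_R = (−(59/150) + 127/200) / (2·(1/12)) = 29/20 m/s
check:
braking lasts T_s = (29/20)/6 = 0.2417 s
robot covers v_R·T_r = 1.4500·0.0600 = 0.0870 m before braking
braking distance = 1.4500²/(2·6.0000) = 0.1752 m
human closes 2.0000·0.3017 = 0.6033 m
C+Z_d+Z_r = 0.0200+0.0200+0.0400 = 0.0800 m
sum ≈ 0.0870+0.1752+0.6033+0.0800 ≈ 0.9455 m = S ✓

v_R_max = 29/20 m/s = 1.4500 m/s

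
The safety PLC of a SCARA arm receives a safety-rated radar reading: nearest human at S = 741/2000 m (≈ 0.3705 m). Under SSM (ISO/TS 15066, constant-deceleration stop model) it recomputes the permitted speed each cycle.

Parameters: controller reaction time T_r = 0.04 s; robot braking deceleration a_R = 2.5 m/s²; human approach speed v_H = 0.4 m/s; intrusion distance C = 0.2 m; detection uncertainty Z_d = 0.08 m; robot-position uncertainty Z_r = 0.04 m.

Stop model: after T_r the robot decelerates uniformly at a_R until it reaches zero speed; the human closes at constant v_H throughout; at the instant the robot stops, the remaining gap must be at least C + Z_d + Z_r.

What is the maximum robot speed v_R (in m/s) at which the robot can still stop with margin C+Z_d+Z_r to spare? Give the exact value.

v_R_max = 3/20 m/s = 0.1500 m/s

at the boundary: (1/5)·v² + (1/5)·v + (-69/2000) = 0
  disc = (1/5)² − 4·(1/5)·(-69/2000) = 169/2500 ; √disc = 13/50
  v_R = (−(1/5) + 13/50) / (2·(1/5)) = 3/20 m/s
check:
T_s = v_R/a_R = (3/20)/(5/2) = 0.0600 s
robot covers v_R·T_r = 0.1500·0.0400 = 0.0060 m before braking
robot covers 0.1500·0.0600 − ½·2.5000·0.0600² = 0.0045 m while stopping
human over T_r+T_s: 0.4000·(0.0400+0.0600) = 0.0400 m
residual clearance needed = 0.2000+0.0800+0.0400 = 0.3200 m
sum ≈ 0.0060+0.0045+0.0400+0.3200 ≈ 0.3705 m = S ✓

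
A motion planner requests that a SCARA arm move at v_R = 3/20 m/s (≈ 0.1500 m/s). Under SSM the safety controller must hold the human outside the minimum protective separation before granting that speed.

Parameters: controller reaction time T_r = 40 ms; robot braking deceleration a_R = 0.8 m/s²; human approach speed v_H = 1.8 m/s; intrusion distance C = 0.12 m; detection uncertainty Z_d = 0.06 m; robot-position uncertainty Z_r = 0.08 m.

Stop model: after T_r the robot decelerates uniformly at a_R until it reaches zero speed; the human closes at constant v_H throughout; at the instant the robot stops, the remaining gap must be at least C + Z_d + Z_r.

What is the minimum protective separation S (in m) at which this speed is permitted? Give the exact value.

stop time T_s = (3/20)/(4/5) = 0.1875 s
robot in T_r: 0.1500·0.0400 = 0.0060 m
braking distance = 0.1500²/(2·0.8000) = 0.0141 m
human closes 1.8000·0.2275 = 0.4095 m
C+Z_d+Z_r = 0.1200+0.0600+0.0800 = 0.2600 m
S_min ≈ 0.0060+0.0141+0.4095+0.2600  ⇒  S_min = 11033/16000 m

S_min = 11033/16000 m = 0.6896 m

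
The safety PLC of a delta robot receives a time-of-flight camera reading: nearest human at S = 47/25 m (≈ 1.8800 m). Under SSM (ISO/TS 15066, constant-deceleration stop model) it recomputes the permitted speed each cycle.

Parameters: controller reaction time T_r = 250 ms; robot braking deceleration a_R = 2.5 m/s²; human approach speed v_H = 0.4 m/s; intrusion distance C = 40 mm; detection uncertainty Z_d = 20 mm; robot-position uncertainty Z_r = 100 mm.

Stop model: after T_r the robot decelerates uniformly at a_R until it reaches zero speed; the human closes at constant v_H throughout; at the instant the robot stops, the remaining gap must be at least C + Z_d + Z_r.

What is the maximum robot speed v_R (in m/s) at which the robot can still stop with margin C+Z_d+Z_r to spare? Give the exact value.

collect terms ⇒ (1/5)·v_R² + (41/100)·v_R + (-81/50) = 0
  disc = (41/100)² − 4·(1/5)·(-81/50) = 14641/10000 ; √disc = 121/100
  v_R = (−(41/100) + 121/100) / (2·(1/5)) = 2 m/s
check:
stop time T_s = 2/(5/2) = 0.8000 s
robot in T_r: 2.0000·0.2500 = 0.5000 m
robot under decel: 2.0000²/(2·2.5000) = 0.8000 m
person approaches 0.4000·(0.2500+0.8000) = 0.4200 m
C+Z_d+Z_r = 0.0400+0.0200+0.1000 = 0.1600 m
sum ≈ 0.5000+0.8000+0.4200+0.1600 ≈ 1.8800 m = S ✓

v_R_max = 2 m/s = 2.0000 m/s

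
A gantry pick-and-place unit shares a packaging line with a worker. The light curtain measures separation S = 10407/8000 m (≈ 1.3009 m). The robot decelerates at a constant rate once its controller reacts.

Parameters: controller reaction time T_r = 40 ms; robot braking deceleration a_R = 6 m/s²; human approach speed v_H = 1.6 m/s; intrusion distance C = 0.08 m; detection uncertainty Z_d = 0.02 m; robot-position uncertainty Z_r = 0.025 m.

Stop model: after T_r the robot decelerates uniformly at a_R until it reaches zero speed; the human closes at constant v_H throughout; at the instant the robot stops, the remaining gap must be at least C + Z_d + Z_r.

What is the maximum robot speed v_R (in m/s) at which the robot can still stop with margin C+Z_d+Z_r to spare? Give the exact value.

collect terms ⇒ (1/12)·v_R² + (23/75)·v_R + (-1779/1600) = 0
  disc = (23/75)² − 4·(1/12)·(-1779/1600) = 167281/360000 ; √disc = 409/600
  v_R = (−(23/75) + 409/600) / (2·(1/12)) = 9/4 m/s
check:
T_s = v_R/a_R = (9/4)/6 = 0.3750 s
robot covers v_R·T_r = 2.2500·0.0400 = 0.0900 m before braking
braking distance = 2.2500²/(2·6.0000) = 0.4219 m
human over T_r+T_s: 1.6000·(0.0400+0.3750) = 0.6640 m
C+Z_d+Z_r = 0.0800+0.0200+0.0250 = 0.1250 m
sum ≈ 0.0900+0.4219+0.6640+0.1250 ≈ 1.3009 m = S ✓

v_R_max = 9/4 m/s = 2.2500 m/s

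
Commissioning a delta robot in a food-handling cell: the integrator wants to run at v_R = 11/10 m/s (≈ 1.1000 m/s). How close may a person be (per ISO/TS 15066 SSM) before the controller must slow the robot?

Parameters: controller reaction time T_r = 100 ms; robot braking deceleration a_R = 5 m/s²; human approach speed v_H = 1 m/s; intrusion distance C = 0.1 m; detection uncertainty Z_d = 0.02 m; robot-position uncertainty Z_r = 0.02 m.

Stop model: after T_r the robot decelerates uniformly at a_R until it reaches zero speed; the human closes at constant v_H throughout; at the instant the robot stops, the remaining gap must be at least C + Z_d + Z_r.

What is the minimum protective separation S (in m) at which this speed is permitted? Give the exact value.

S_min = 691/1000 m = 0.6910 m

T_s = v_R/a_R = (11/10)/5 = 0.2200 s
reaction-phase robot travel = 1.1000·0.1000 = 0.1100 m
robot covers 1.1000·0.2200 − ½·5.0000·0.2200² = 0.1210 m while stopping
human over T_r+T_s: 1.0000·(0.1000+0.2200) = 0.3200 m
margins: 0.1000+0.0200+0.0200 = 0.1400 m
S_min ≈ 0.1100+0.1210+0.3200+0.1400  ⇒  S_min = 691/1000 m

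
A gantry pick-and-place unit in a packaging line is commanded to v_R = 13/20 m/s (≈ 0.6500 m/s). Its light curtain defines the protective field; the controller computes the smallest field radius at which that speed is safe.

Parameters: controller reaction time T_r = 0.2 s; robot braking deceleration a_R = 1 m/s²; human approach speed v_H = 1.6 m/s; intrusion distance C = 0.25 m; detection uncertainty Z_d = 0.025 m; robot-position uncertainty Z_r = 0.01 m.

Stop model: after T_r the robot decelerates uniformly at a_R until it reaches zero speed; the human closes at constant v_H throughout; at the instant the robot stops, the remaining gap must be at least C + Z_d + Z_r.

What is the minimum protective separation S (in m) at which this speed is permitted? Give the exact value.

stop time T_s = (13/20)/1 = 0.6500 s
robot in T_r: 0.6500·0.2000 = 0.1300 m
robot covers 0.6500·0.6500 − ½·1.0000·0.6500² = 0.2112 m while stopping
human over T_r+T_s: 1.6000·(0.2000+0.6500) = 1.3600 m
margins: 0.2500+0.0250+0.0100 = 0.2850 m
S_min ≈ 0.1300+0.2112+1.3600+0.2850  ⇒  S_min = 1589/800 m

S_min = 1589/800 m = 1.9863 m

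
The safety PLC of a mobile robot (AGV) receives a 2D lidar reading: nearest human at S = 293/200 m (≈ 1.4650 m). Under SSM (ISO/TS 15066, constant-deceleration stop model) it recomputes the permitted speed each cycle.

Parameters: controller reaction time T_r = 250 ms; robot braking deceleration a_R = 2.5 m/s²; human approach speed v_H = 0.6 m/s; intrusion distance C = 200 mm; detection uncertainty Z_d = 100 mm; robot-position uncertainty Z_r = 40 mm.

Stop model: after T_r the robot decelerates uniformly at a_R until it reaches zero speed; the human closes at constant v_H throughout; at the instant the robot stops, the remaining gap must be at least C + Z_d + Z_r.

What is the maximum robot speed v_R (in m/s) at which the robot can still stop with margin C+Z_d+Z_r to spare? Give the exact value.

v_R_max = 13/10 m/s = 1.3000 m/s

collect terms ⇒ (1/5)·v_R² + (49/100)·v_R + (-39/40) = 0
  disc = (49/100)² − 4·(1/5)·(-39/40) = 10201/10000 ; √disc = 101/100
  v_R = (−(49/100) + 101/100) / (2·(1/5)) = 13/10 m/s
check:
stop time T_s = (13/10)/(5/2) = 0.5200 s
robot in T_r: 1.3000·0.2500 = 0.3250 m
robot covers 1.3000·0.5200 − ½·2.5000·0.5200² = 0.3380 m while stopping
person approaches 0.6000·(0.2500+0.5200) = 0.4620 m
residual clearance needed = 0.2000+0.1000+0.0400 = 0.3400 m
sum ≈ 0.3250+0.3380+0.4620+0.3400 ≈ 1.4650 m = S ✓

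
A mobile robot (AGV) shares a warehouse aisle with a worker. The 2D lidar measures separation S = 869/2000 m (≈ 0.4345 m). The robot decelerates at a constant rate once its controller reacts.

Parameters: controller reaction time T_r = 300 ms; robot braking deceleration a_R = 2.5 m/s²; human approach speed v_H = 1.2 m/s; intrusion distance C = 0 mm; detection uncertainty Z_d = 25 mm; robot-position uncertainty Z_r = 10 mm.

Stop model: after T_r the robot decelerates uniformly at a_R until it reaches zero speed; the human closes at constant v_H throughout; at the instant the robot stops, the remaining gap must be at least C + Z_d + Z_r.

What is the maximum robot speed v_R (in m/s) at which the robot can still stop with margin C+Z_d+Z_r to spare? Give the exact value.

quadratic (1/5)·v² + (39/50)·v + (-79/2000) = 0
  disc = (39/50)² − 4·(1/5)·(-79/2000) = 16/25 ; √disc = 4/5
  v_R = (−(39/50) + 4/5) / (2·(1/5)) = 1/20 m/s
check:
T_s = v_R/a_R = (1/20)/(5/2) = 0.0200 s
robot covers v_R·T_r = 0.0500·0.3000 = 0.0150 m before braking
braking distance = 0.0500²/(2·2.5000) = 0.0005 m
human over T_r+T_s: 1.2000·(0.3000+0.0200) = 0.3840 m
C+Z_d+Z_r = 0.0000+0.0250+0.0100 = 0.0350 m
sum ≈ 0.0150+0.0005+0.3840+0.0350 ≈ 0.4345 m = S ✓

v_R_max = 1/20 m/s = 0.0500 m/s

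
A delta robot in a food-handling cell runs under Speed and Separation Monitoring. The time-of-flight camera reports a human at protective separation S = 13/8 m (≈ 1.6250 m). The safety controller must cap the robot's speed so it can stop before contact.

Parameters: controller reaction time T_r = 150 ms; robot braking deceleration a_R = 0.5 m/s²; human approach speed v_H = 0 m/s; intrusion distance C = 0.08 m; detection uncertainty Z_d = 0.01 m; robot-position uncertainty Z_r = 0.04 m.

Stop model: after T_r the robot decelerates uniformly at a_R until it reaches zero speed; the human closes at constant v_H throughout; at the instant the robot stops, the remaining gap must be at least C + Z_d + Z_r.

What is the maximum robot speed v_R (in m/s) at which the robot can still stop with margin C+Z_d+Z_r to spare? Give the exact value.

v_R_max = 23/20 m/s = 1.1500 m/s

at the boundary: (1)·v² + (3/20)·v + (-299/200) = 0
  disc = (3/20)² − 4·(1)·(-299/200) = 2401/400 ; √disc = 49/20
  v_R = (−(3/20) + 49/20) / (2·(1)) = 23/20 m/s
check:
braking lasts T_s = (23/20)/(1/2) = 2.3000 s
reaction-phase robot travel = 1.1500·0.1500 = 0.1725 m
robot under decel: 1.1500²/(2·0.5000) = 1.3225 m
human closes 0.0000·2.4500 = 0.0000 m
C+Z_d+Z_r = 0.0800+0.0100+0.0400 = 0.1300 m
sum ≈ 0.1725+1.3225+0.0000+0.1300 ≈ 1.6250 m = S ✓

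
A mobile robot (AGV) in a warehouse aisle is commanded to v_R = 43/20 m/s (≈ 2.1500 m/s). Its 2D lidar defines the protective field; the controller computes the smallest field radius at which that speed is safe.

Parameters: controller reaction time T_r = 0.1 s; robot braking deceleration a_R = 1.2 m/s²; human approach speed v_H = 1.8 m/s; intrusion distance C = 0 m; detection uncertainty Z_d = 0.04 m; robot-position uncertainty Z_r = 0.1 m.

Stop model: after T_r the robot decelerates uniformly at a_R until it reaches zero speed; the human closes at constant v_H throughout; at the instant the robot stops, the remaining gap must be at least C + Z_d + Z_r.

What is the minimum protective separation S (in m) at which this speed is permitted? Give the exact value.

S_min = 27293/4800 m = 5.6860 m

T_s = v_R/a_R = (43/20)/(6/5) = 1.7917 s
robot covers v_R·T_r = 2.1500·0.1000 = 0.2150 m before braking
robot covers 2.1500·1.7917 − ½·1.2000·1.7917² = 1.9260 m while stopping
person approaches 1.8000·(0.1000+1.7917) = 3.4050 m
residual clearance needed = 0.0000+0.0400+0.1000 = 0.1400 m
S_min ≈ 0.2150+1.9260+3.4050+0.1400  ⇒  S_min = 27293/4800 m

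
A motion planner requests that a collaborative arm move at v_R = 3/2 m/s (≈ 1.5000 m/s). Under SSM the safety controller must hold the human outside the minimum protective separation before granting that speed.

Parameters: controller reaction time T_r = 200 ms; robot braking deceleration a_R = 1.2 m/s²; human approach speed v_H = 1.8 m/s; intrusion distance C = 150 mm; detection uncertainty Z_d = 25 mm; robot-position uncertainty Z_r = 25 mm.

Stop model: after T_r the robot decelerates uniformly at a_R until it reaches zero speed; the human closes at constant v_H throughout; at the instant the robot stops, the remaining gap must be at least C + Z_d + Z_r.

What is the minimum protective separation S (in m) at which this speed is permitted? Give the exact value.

S_min = 1619/400 m = 4.0475 m

stop time T_s = (3/2)/(6/5) = 1.2500 s
robot covers v_R·T_r = 1.5000·0.2000 = 0.3000 m before braking
braking distance = 1.5000²/(2·1.2000) = 0.9375 m
human over T_r+T_s: 1.8000·(0.2000+1.2500) = 2.6100 m
C+Z_d+Z_r = 0.1500+0.0250+0.0250 = 0.2000 m
S_min ≈ 0.3000+0.9375+2.6100+0.2000  ⇒  S_min = 1619/400 m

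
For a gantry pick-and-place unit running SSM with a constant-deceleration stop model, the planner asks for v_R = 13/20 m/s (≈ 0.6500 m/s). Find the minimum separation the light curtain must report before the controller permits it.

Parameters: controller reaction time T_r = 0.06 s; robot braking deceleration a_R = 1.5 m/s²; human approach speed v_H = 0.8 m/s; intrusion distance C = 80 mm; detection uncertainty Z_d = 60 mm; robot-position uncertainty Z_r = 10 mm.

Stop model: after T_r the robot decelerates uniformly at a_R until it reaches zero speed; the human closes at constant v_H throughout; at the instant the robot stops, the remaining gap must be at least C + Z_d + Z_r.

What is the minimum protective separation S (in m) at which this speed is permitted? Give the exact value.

S_min = 1449/2000 m = 0.7245 m

stop time T_s = (13/20)/(3/2) = 0.4333 s
robot covers v_R·T_r = 0.6500·0.0600 = 0.0390 m before braking
robot covers 0.6500·0.4333 − ½·1.5000·0.4333² = 0.1408 m while stopping
person approaches 0.8000·(0.0600+0.4333) = 0.3947 m
margins: 0.0800+0.0600+0.0100 = 0.1500 m
S_min ≈ 0.0390+0.1408+0.3947+0.1500  ⇒  S_min = 1449/2000 m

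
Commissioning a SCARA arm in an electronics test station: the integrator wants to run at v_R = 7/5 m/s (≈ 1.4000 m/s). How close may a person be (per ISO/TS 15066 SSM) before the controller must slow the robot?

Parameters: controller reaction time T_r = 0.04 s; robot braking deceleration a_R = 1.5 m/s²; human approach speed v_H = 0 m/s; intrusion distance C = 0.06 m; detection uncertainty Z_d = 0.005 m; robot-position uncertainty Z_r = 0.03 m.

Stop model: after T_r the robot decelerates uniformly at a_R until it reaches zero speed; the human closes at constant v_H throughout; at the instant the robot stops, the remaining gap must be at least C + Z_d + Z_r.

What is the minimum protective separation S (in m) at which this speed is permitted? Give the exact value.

braking lasts T_s = (7/5)/(3/2) = 0.9333 s
reaction-phase robot travel = 1.4000·0.0400 = 0.0560 m
braking distance = 1.4000²/(2·1.5000) = 0.6533 m
person approaches 0.0000·(0.0400+0.9333) = 0.0000 m
C+Z_d+Z_r = 0.0600+0.0050+0.0300 = 0.0950 m
S_min ≈ 0.0560+0.6533+0.0000+0.0950  ⇒  S_min = 2413/3000 m

S_min = 2413/3000 m = 0.8043 m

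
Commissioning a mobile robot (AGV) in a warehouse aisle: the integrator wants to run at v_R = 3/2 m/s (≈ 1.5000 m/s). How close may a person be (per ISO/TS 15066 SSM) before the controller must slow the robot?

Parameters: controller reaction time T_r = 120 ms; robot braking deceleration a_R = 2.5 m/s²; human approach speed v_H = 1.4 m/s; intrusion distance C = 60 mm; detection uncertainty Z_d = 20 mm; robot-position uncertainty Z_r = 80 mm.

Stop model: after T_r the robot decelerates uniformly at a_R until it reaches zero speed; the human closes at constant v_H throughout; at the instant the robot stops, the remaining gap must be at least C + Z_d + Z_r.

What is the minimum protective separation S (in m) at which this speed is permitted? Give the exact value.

S_min = 899/500 m = 1.7980 m

T_s = v_R/a_R = (3/2)/(5/2) = 0.6000 s
robot in T_r: 1.5000·0.1200 = 0.1800 m
robot covers 1.5000·0.6000 − ½·2.5000·0.6000² = 0.4500 m while stopping
human closes 1.4000·0.7200 = 1.0080 m
C+Z_d+Z_r = 0.0600+0.0200+0.0800 = 0.1600 m
S_min ≈ 0.1800+0.4500+1.0080+0.1600  ⇒  S_min = 899/500 m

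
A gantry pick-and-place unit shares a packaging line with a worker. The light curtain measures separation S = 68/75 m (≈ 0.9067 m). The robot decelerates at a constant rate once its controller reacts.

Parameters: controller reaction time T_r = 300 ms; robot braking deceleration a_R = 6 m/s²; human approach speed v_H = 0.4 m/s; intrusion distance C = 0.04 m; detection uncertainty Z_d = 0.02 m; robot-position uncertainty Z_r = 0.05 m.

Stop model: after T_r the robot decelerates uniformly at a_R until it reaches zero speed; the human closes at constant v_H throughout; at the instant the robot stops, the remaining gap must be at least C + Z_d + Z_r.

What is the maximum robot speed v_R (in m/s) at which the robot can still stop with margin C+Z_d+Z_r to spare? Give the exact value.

v_R_max = 7/5 m/s = 1.4000 m/s

collect terms ⇒ (1/12)·v_R² + (11/30)·v_R + (-203/300) = 0
  disc = (11/30)² − 4·(1/12)·(-203/300) = 9/25 ; √disc = 3/5
  v_R = (−(11/30) + 3/5) / (2·(1/12)) = 7/5 m/s
check:
braking lasts T_s = (7/5)/6 = 0.2333 s
reaction-phase robot travel = 1.4000·0.3000 = 0.4200 m
robot covers 1.4000·0.2333 − ½·6.0000·0.2333² = 0.1633 m while stopping
human over T_r+T_s: 0.4000·(0.3000+0.2333) = 0.2133 m
C+Z_d+Z_r = 0.0400+0.0200+0.0500 = 0.1100 m
sum ≈ 0.4200+0.1633+0.2133+0.1100 ≈ 0.9067 m = S ✓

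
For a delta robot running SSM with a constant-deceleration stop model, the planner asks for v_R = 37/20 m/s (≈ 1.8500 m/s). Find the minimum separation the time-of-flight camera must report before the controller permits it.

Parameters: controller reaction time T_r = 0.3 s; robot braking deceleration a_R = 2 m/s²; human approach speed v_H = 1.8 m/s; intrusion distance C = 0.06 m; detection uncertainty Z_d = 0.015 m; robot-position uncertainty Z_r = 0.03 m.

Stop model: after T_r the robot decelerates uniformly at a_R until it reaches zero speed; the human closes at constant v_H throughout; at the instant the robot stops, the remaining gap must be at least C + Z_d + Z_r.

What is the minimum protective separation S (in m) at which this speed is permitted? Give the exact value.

S_min = 5953/1600 m = 3.7206 m

braking lasts T_s = (37/20)/2 = 0.9250 s
reaction-phase robot travel = 1.8500·0.3000 = 0.5550 m
robot under decel: 1.8500²/(2·2.0000) = 0.8556 m
human over T_r+T_s: 1.8000·(0.3000+0.9250) = 2.2050 m
C+Z_d+Z_r = 0.0600+0.0150+0.0300 = 0.1050 m
S_min ≈ 0.5550+0.8556+2.2050+0.1050  ⇒  S_min = 5953/1600 m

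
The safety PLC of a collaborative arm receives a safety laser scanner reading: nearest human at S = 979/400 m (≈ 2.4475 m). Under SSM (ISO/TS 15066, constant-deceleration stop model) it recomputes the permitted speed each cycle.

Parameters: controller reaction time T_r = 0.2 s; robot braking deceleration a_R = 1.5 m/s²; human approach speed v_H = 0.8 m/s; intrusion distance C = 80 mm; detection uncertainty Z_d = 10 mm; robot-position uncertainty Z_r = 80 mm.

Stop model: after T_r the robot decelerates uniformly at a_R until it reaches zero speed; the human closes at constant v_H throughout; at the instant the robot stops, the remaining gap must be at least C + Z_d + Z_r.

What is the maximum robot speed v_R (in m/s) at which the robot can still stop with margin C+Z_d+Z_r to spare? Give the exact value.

v_R_max = 33/20 m/s = 1.6500 m/s

quadratic (1/3)·v² + (11/15)·v + (-847/400) = 0
  disc = (11/15)² − 4·(1/3)·(-847/400) = 121/36 ; √disc = 11/6
  v_R = (−(11/15) + 11/6) / (2·(1/3)) = 33/20 m/s
check:
braking lasts T_s = (33/20)/(3/2) = 1.1000 s
robot covers v_R·T_r = 1.6500·0.2000 = 0.3300 m before braking
robot under decel: 1.6500²/(2·1.5000) = 0.9075 m
person approaches 0.8000·(0.2000+1.1000) = 1.0400 m
margins: 0.0800+0.0100+0.0800 = 0.1700 m
sum ≈ 0.3300+0.9075+1.0400+0.1700 ≈ 2.4475 m = S ✓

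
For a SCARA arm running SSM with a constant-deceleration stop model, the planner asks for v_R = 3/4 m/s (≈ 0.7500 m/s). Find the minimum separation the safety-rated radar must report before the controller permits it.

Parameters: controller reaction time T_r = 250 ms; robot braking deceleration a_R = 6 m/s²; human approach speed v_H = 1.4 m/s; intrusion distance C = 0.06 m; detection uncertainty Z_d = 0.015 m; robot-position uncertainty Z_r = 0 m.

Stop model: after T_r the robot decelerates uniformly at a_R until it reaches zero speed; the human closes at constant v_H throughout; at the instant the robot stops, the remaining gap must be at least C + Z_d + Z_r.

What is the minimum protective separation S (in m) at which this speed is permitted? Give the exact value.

S_min = 267/320 m = 0.8344 m

stop time T_s = (3/4)/6 = 0.1250 s
robot covers v_R·T_r = 0.7500·0.2500 = 0.1875 m before braking
robot covers 0.7500·0.1250 − ½·6.0000·0.1250² = 0.0469 m while stopping
human over T_r+T_s: 1.4000·(0.2500+0.1250) = 0.5250 m
margins: 0.0600+0.0150+0.0000 = 0.0750 m
S_min ≈ 0.1875+0.0469+0.5250+0.0750  ⇒  S_min = 267/320 m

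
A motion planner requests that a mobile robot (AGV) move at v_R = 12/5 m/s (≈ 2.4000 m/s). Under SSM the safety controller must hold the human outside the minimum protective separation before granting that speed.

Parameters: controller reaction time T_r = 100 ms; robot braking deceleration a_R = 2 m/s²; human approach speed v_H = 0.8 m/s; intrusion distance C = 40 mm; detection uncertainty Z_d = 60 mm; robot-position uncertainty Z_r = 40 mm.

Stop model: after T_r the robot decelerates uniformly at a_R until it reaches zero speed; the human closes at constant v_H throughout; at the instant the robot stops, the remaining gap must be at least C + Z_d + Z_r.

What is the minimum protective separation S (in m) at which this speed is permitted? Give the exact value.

S_min = 143/50 m = 2.8600 m

T_s = v_R/a_R = (12/5)/2 = 1.2000 s
reaction-phase robot travel = 2.4000·0.1000 = 0.2400 m
robot covers 2.4000·1.2000 − ½·2.0000·1.2000² = 1.4400 m while stopping
human over T_r+T_s: 0.8000·(0.1000+1.2000) = 1.0400 m
residual clearance needed = 0.0400+0.0600+0.0400 = 0.1400 m
S_min ≈ 0.2400+1.4400+1.0400+0.1400  ⇒  S_min = 143/50 m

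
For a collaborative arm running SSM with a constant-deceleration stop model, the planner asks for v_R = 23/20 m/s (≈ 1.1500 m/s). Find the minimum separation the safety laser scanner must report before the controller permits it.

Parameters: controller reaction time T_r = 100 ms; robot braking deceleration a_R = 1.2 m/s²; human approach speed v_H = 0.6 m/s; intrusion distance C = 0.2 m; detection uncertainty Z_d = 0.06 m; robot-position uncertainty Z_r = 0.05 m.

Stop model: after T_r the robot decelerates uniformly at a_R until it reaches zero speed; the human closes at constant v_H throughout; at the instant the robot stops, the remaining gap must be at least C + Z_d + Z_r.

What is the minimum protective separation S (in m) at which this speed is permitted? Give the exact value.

braking lasts T_s = (23/20)/(6/5) = 0.9583 s
reaction-phase robot travel = 1.1500·0.1000 = 0.1150 m
robot covers 1.1500·0.9583 − ½·1.2000·0.9583² = 0.5510 m while stopping
human closes 0.6000·1.0583 = 0.6350 m
margins: 0.2000+0.0600+0.0500 = 0.3100 m
S_min ≈ 0.1150+0.5510+0.6350+0.3100  ⇒  S_min = 7733/4800 m

S_min = 7733/4800 m = 1.6110 m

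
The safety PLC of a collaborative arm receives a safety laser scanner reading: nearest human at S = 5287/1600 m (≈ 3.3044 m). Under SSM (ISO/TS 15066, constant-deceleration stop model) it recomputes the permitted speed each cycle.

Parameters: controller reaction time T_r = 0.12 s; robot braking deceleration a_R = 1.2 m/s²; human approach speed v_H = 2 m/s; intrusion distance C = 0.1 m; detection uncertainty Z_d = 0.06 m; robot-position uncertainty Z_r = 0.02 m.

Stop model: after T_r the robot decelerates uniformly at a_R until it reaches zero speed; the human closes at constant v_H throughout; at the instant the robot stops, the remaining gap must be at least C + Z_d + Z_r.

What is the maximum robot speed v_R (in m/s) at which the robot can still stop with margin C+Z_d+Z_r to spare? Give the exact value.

at the boundary: (5/12)·v² + (134/75)·v + (-923/320) = 0
  disc = (134/75)² − 4·(5/12)·(-923/320) = 2879809/360000 ; √disc = 1697/600
  v_R = (−(134/75) + 1697/600) / (2·(5/12)) = 5/4 m/s
check:
braking lasts T_s = (5/4)/(6/5) = 1.0417 s
robot in T_r: 1.2500·0.1200 = 0.1500 m
robot covers 1.2500·1.0417 − ½·1.2000·1.0417² = 0.6510 m while stopping
human closes 2.0000·1.1617 = 2.3233 m
margins: 0.1000+0.0600+0.0200 = 0.1800 m
sum ≈ 0.1500+0.6510+2.3233+0.1800 ≈ 3.3044 m = S ✓

v_R_max = 5/4 m/s = 1.2500 m/s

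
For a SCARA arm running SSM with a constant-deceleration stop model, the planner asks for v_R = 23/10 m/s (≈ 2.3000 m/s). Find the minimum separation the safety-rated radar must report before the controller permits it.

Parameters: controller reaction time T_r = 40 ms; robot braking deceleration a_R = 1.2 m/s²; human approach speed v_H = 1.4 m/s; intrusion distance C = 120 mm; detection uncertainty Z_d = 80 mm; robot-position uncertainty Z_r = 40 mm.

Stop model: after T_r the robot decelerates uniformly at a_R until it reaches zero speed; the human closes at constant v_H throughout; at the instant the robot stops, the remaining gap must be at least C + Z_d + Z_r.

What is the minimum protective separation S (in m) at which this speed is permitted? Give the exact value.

stop time T_s = (23/10)/(6/5) = 1.9167 s
robot covers v_R·T_r = 2.3000·0.0400 = 0.0920 m before braking
robot covers 2.3000·1.9167 − ½·1.2000·1.9167² = 2.2042 m while stopping
person approaches 1.4000·(0.0400+1.9167) = 2.7393 m
margins: 0.1200+0.0800+0.0400 = 0.2400 m
S_min ≈ 0.0920+2.2042+2.7393+0.2400  ⇒  S_min = 10551/2000 m

S_min = 10551/2000 m = 5.2755 m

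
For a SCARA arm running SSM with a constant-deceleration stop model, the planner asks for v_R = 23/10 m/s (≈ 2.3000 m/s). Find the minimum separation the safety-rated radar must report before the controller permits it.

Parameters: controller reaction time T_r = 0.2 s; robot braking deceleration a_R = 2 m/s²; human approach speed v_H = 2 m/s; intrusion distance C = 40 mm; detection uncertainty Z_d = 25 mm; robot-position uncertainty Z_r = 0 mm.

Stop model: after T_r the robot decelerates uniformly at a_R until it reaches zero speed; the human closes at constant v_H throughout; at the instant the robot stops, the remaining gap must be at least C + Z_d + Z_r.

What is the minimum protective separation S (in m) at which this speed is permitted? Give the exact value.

S_min = 1819/400 m = 4.5475 m

braking lasts T_s = (23/10)/2 = 1.1500 s
robot in T_r: 2.3000·0.2000 = 0.4600 m
robot under decel: 2.3000²/(2·2.0000) = 1.3225 m
person approaches 2.0000·(0.2000+1.1500) = 2.7000 m
margins: 0.0400+0.0250+0.0000 = 0.0650 m
S_min ≈ 0.4600+1.3225+2.7000+0.0650  ⇒  S_min = 1819/400 m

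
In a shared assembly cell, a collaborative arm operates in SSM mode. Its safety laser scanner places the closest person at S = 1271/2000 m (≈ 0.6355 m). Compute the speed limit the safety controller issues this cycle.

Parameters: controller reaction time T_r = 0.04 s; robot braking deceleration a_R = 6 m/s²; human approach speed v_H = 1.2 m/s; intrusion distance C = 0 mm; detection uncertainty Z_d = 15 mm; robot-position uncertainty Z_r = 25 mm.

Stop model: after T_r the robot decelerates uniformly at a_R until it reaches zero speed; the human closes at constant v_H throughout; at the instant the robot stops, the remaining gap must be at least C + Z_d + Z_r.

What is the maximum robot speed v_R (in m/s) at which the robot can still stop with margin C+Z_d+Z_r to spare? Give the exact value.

collect terms ⇒ (1/12)·v_R² + (6/25)·v_R + (-219/400) = 0
  disc = (6/25)² − 4·(1/12)·(-219/400) = 2401/10000 ; √disc = 49/100
  v_R = (−(6/25) + 49/100) / (2·(1/12)) = 3/2 m/s
check:
T_s = v_R/a_R = (3/2)/6 = 0.2500 s
robot in T_r: 1.5000·0.0400 = 0.0600 m
braking distance = 1.5000²/(2·6.0000) = 0.1875 m
human closes 1.2000·0.2900 = 0.3480 m
residual clearance needed = 0.0000+0.0150+0.0250 = 0.0400 m
sum ≈ 0.0600+0.1875+0.3480+0.0400 ≈ 0.6355 m = S ✓

v_R_max = 3/2 m/s = 1.5000 m/s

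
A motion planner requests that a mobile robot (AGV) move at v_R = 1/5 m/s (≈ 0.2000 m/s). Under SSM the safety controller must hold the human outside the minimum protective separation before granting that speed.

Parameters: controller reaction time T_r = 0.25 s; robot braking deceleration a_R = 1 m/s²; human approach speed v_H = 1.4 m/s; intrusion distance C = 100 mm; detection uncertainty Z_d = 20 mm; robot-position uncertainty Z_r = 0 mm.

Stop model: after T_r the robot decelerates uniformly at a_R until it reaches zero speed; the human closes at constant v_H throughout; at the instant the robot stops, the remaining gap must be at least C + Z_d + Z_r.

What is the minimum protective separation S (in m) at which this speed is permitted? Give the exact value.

S_min = 41/50 m = 0.8200 m

braking lasts T_s = (1/5)/1 = 0.2000 s
robot in T_r: 0.2000·0.2500 = 0.0500 m
braking distance = 0.2000²/(2·1.0000) = 0.0200 m
person approaches 1.4000·(0.2500+0.2000) = 0.6300 m
C+Z_d+Z_r = 0.1000+0.0200+0.0000 = 0.1200 m
S_min ≈ 0.0500+0.0200+0.6300+0.1200  ⇒  S_min = 41/50 m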